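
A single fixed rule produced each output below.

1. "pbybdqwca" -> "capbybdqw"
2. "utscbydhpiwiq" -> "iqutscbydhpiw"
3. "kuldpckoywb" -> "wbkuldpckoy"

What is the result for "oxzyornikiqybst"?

stoxzyornikiqyb

The rule is to move the last 2 characters to the front (rotate right by 2).
For "oxzyornikiqybst" the result is "stoxzyornikiqyb".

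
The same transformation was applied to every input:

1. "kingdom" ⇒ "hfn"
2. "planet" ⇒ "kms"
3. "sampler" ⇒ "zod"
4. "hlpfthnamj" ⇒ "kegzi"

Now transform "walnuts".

zms

The rule is to keep every other character starting from the second (positions 2nd, 4th, 6th, ...), then shift every letter 1 place backward in the alphabet (wrapping around).
Starting from "walnuts": after the first operation, "ant"; after the second, "zms".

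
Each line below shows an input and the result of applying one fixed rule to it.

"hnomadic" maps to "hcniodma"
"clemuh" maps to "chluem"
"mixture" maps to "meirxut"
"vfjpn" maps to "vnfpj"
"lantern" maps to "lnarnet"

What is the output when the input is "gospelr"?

grolsep

The transformation: take characters alternately from the front and the back (1st, last, 2nd, 2nd-last, ...).
Doing the same to "gospelr": "grolsep".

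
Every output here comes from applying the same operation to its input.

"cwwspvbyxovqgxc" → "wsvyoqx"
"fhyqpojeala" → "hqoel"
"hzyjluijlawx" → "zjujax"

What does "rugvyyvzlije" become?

Looking at the pairs, the operation is to keep every other character starting from the second (positions 2nd, 4th, 6th, ...).
On "rugvyyvzlije" that produces "uvyzie".

uvyzie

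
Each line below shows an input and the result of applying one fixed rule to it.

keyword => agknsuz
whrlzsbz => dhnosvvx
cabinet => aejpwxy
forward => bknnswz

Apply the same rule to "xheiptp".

In each case the input is transformed by: shift every letter 4 places backward in the alphabet (wrapping around), then sort the characters into alphabetical order.
"xheiptp" → "tdaelpl" → "adellpt".

adellpt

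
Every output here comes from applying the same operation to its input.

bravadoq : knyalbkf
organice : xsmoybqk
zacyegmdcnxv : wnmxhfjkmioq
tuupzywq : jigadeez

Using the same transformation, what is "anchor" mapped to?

The rule is to swap the front and back halves of the string, then shift every letter 10 places forward in the alphabet (wrapping around).
For "anchor" the result is "rybkxm".

rybkxm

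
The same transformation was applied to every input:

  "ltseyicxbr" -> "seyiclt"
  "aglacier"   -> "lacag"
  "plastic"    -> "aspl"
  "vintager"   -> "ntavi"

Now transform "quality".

alqu

Each output is the input with this applied: delete the last 3 characters, then move the first 2 characters to the end (rotate left by 2).
"quality" → "qual" → "alqu".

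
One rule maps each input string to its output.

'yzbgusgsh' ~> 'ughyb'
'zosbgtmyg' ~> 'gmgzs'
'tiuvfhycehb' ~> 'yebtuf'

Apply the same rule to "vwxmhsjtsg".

hjsvx

In each case the input is transformed by: keep every other character starting from the first (positions 1st, 3rd, 5th, ...), then move the last 3 characters to the front (rotate right by 3).
Applying both steps to "vwxmhsjtsg": "vxhjs", then "hjsvx".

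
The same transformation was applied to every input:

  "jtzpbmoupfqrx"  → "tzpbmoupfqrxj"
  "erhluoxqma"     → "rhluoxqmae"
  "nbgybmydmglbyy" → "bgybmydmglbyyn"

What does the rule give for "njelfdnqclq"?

What's happening: move the first character to the end.
On "njelfdnqclq" that produces "jelfdnqclqn".

jelfdnqclqn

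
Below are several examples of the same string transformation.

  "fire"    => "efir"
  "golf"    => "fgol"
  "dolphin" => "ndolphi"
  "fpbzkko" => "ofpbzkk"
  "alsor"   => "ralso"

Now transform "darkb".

bdark

The transformation: move the last character to the front.
On "darkb" that produces "bdark".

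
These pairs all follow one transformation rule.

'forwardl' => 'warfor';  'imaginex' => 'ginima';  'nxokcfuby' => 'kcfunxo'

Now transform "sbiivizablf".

ivizabsbi

Rule — delete the last 2 characters, then move the first 3 characters to the end (rotate left by 3).
Applying both steps to "sbiivizablf": "sbiivizab", then "ivizabsbi".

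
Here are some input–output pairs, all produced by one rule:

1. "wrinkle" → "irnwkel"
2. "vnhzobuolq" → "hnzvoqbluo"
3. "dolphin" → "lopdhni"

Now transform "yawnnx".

The transformation: move the first 2 characters to the end (rotate left by 2), then take characters alternately from the front and the back (1st, last, 2nd, 2nd-last, ...).
"yawnnx" → "wnnxya" → "wanynx".

wanynx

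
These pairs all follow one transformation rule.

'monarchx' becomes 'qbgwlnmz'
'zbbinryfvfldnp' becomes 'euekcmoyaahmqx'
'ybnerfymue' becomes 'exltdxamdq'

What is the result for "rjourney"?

In each case the input is transformed by: shift every letter 1 place backward in the alphabet (wrapping around), then swap the front and back halves of the string.
Applying both steps to "rjourney": "qintqmdx", then "qmdxqint".

qmdxqint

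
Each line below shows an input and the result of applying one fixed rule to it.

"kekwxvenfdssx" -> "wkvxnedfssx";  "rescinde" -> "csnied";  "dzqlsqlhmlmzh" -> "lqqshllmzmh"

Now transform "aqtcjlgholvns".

The transformation: swap each adjacent pair of characters (1↔2, 3↔4, ...), then delete the first 2 characters.
"aqtcjlgholvns" → "ctljhglonvs".

ctljhglonvs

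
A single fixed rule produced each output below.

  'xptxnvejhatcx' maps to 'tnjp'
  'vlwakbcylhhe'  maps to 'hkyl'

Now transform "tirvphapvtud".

The rule is to keep one character in every 3, starting at position 2 (positions 2nd, 5th, 8th, ...), then swap the first and last characters.
Starting from "tirvphapvtud": after the first operation, "ippu"; after the second, "uppi".

uppi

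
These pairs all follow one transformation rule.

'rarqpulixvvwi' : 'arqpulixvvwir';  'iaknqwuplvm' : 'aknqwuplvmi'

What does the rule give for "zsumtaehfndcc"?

Rule — move the first character to the end.
Applying that to "zsumtaehfndcc" gives "sumtaehfndccz".

sumtaehfndccz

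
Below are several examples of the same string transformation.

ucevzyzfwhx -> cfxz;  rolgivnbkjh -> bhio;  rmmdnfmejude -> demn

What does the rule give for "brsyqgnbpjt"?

The pattern: keep one character in every 3, starting at position 2 (positions 2nd, 5th, 8th, ...), then sort the characters into alphabetical order.
Doing the same to "brsyqgnbpjt": "bqrt".
(Check on "rmmdnfmejude": → "mned" → "demn" ✓)

bqrt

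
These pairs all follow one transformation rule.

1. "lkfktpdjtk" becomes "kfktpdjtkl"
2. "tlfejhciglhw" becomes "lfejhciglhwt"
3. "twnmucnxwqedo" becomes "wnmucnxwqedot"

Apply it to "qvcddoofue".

In each case the input is transformed by: move the first character to the end.
Applying that to "qvcddoofue" gives "vcddoofueq".

vcddoofueq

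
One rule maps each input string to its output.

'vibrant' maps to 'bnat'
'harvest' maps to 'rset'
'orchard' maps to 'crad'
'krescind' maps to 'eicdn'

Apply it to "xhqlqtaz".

The transformation: swap each adjacent pair of characters (1↔2, 3↔4, ...), then delete the first 3 characters.
Starting from "xhqlqtaz": after the first operation, "hxlqtqza"; after the second, "qtqza".

qtqza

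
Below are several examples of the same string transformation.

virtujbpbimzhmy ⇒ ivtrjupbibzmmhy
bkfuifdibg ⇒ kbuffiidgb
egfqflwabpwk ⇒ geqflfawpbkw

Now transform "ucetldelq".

cutedlleq

Each output is the input with this applied: swap each adjacent pair of characters (1↔2, 3↔4, ...).
For "ucetldelq" the result is "cutedlleq".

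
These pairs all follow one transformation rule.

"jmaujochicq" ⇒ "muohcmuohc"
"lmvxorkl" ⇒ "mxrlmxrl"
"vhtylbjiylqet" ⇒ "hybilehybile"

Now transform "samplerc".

The rule is to keep every other character starting from the second (positions 2nd, 4th, 6th, ...), then write the whole string twice.
"samplerc" → "apec" → "apecapec".

apecapec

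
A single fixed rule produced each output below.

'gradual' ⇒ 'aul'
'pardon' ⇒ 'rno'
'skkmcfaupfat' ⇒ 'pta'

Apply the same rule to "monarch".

crh

Looking at the pairs, the operation is to swap each adjacent pair of characters (1↔2, 3↔4, ...), then keep only the last 3 characters.
Starting from "monarch": after the first operation, "omancrh"; after the second, "crh".
(Check on "skkmcfaupfat": → "ksmkfcuafpta" → "pta" ✓)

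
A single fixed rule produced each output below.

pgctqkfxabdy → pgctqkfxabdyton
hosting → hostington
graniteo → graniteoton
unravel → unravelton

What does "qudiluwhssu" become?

What's happening: append "ton".
So "qudiluwhssu" becomes "qudiluwhssuton".

qudiluwhssuton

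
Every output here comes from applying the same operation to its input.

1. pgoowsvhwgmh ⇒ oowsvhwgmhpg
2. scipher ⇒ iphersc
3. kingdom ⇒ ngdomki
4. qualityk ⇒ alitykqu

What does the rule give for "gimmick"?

mmickgi

Looking at the pairs, the operation is to move the first 2 characters to the end (rotate left by 2).
Applying that to "gimmick" gives "mmickgi".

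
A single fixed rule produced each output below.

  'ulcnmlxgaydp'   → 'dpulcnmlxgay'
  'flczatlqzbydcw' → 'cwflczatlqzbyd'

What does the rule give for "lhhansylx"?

Each output is the input with this applied: move the last 2 characters to the front (rotate right by 2).
So "lhhansylx" becomes "lxlhhansy".

lxlhhansy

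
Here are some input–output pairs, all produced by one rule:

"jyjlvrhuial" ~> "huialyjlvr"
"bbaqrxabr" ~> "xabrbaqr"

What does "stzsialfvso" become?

What's happening: delete the first character, then swap the front and back halves of the string.
"stzsialfvso" → "tzsialfvso" → "lfvsotzsia".

lfvsotzsia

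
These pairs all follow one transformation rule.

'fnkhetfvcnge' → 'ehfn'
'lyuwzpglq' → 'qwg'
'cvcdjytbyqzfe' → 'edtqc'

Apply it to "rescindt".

The rule is to swap the first and last characters, then keep one character in every 3, starting at position 1 (positions 1st, 4th, 7th, ...).
On "rescindt" that produces "tcd".

tcd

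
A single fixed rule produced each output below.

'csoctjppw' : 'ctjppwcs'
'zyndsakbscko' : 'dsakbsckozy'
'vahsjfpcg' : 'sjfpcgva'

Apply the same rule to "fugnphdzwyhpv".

nphdzwyhpvfu

In each case the input is transformed by: move the first 3 characters to the end (rotate left by 3), then delete the last character.
For "fugnphdzwyhpv", step one produces "nphdzwyhpvfug"; step two turns that into "nphdzwyhpvfu".
(Check on "vahsjfpcg": → "sjfpcgvah" → "sjfpcgva" ✓)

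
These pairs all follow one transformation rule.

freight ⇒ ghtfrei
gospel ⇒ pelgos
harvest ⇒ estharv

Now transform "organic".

nicorga

Rule — move the last 3 characters to the front (rotate right by 3).
So "organic" becomes "nicorga".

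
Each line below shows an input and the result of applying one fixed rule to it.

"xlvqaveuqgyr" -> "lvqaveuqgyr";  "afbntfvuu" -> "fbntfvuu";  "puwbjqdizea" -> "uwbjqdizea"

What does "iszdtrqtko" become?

In each case the input is transformed by: delete the first character.
Doing the same to "iszdtrqtko": "szdtrqtko".

szdtrqtko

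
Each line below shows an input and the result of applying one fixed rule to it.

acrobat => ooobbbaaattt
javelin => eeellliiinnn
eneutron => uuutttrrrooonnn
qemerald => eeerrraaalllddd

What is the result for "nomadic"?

aaadddiiiccc

In each case the input is transformed by: delete the first 3 characters, then repeat every character 3 times.
Starting from "nomadic": after the first operation, "adic"; after the second, "aaadddiiiccc".
(Check on "qemerald": → "erald" → "eeerrraaalllddd" ✓)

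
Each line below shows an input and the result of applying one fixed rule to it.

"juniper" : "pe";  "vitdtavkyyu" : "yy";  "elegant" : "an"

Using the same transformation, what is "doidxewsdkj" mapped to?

In each case the input is transformed by: move the last 3 characters to the front (rotate right by 3), then keep only the first 2 characters.
For "doidxewsdkj" the result is "dk".

dk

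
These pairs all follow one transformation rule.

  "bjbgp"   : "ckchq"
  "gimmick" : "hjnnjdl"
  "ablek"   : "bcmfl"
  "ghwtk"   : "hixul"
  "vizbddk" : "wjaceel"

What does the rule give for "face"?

The transformation: shift every letter 1 place forward in the alphabet (wrapping around).
"face" → "gbdf".

gbdf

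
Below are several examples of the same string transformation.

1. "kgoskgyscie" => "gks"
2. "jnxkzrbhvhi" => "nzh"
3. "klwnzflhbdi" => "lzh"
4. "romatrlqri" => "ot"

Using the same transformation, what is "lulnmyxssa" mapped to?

Rule — delete the last 3 characters, then keep one character in every 3, starting at position 2 (positions 2nd, 5th, 8th, ...).
Working it through for "lulnmyxssa": intermediate "lulnmyx", final "um".

um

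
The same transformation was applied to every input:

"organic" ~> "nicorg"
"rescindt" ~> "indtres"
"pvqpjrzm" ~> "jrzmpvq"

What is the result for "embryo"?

yoemb

In each case the input is transformed by: move the first 3 characters to the end (rotate left by 3), then delete the first character.
Applying that to "embryo" gives "yoemb".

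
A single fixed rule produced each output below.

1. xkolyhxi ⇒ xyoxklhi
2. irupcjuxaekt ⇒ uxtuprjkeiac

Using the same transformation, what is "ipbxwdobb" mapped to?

Rule — sort the characters into reverse alphabetical order, then swap each adjacent pair of characters (1↔2, 3↔4, ...).
On "ipbxwdobb" that produces "wxopdibbb".

wxopdibbb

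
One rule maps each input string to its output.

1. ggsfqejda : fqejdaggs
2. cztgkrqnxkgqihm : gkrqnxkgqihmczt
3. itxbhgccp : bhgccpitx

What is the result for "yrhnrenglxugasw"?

What's happening: move the first 3 characters to the end (rotate left by 3).
"yrhnrenglxugasw" → "nrenglxugaswyrh".

nrenglxugaswyrh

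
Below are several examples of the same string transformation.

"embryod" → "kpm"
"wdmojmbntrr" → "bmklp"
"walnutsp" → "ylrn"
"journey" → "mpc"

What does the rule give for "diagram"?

gey

Looking at the pairs, the operation is to shift every letter 2 places backward in the alphabet (wrapping around), then keep every other character starting from the second (positions 2nd, 4th, 6th, ...).
"diagram" → "gey".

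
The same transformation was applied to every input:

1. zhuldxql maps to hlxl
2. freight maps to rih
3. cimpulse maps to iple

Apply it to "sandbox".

ado

Looking at the pairs, the operation is to keep every other character starting from the second (positions 2nd, 4th, 6th, ...).
"sandbox" → "ado".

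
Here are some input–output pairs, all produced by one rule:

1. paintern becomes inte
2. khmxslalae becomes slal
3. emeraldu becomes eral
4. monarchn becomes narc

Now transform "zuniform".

nifo

The pattern: delete the last 2 characters, then keep only the last 4 characters.
Starting from "zuniform": after the first operation, "zunifo"; after the second, "nifo".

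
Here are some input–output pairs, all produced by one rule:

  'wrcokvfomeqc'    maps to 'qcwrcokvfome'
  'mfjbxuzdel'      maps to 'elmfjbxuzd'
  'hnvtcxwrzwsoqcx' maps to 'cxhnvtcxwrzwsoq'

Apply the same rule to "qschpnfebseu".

euqschpnfebs

The rule is to move the last 2 characters to the front (rotate right by 2).
On "qschpnfebseu" that produces "euqschpnfebs".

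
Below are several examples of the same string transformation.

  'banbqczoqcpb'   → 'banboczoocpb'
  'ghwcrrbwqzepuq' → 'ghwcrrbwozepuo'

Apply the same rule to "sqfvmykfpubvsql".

Rule — replace every "q" with "o".
Applying that to "sqfvmykfpubvsql" gives "sofvmykfpubvsol".

sofvmykfpubvsol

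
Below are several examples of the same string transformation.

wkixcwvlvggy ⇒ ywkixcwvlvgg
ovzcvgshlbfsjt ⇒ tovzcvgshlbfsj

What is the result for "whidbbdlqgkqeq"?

qwhidbbdlqgkqe

What's happening: move the last character to the front.
Doing the same to "whidbbdlqgkqeq": "qwhidbbdlqgkqe".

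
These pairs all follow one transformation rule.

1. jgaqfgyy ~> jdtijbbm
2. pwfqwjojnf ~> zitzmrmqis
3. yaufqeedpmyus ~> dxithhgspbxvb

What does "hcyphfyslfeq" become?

fbskibvoihtk

What's happening: move the first character to the end, then shift every letter 3 places forward in the alphabet (wrapping around).
Applying both steps to "hcyphfyslfeq": "cyphfyslfeqh", then "fbskibvoihtk".
(Check on "pwfqwjojnf": → "wfqwjojnfp" → "zitzmrmqis" ✓)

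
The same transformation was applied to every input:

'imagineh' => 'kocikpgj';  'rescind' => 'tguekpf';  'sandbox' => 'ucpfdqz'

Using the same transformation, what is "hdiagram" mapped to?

Each output is the input with this applied: shift every letter 2 places forward in the alphabet (wrapping around).
Doing the same to "hdiagram": "jfkcitco".

jfkcitco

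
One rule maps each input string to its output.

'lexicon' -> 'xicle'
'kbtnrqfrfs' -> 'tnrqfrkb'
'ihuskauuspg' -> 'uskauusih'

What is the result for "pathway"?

thwpa

Looking at the pairs, the operation is to delete the last 2 characters, then move the first 2 characters to the end (rotate left by 2).
Applying both steps to "pathway": "pathw", then "thwpa".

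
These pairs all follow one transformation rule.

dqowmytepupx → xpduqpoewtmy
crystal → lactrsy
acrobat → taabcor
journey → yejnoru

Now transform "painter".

reptani

Looking at the pairs, the operation is to move the last character to the front, then take characters alternately from the front and the back (1st, last, 2nd, 2nd-last, ...).
Starting from "painter": after the first operation, "rpainte"; after the second, "reptani".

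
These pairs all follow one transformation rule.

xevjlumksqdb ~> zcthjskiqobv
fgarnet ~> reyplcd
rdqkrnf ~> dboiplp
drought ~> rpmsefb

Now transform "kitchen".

lgrafci

Rule — swap the first and last characters, then shift every letter 2 places backward in the alphabet (wrapping around).
Working it through for "kitchen": intermediate "nitchek", final "lgrafci".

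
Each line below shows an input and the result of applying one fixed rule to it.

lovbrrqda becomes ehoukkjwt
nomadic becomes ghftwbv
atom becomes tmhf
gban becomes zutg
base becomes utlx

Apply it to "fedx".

yxwq

Looking at the pairs, the operation is to shift every letter 7 places backward in the alphabet (wrapping around).
Doing the same to "fedx": "yxwq".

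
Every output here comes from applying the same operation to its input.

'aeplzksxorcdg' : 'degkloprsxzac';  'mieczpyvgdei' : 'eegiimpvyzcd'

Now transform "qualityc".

Each output is the input with this applied: sort the characters into alphabetical order, then move the first 2 characters to the end (rotate left by 2).
"qualityc" → "acilqtuy" → "ilqtuyac".

ilqtuyac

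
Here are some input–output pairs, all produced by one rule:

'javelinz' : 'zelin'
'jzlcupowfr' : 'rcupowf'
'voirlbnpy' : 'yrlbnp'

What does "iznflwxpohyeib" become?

bflwxpohyei

What's happening: delete the first 3 characters, then move the last character to the front.
For "iznflwxpohyeib", step one produces "flwxpohyeib"; step two turns that into "bflwxpohyei".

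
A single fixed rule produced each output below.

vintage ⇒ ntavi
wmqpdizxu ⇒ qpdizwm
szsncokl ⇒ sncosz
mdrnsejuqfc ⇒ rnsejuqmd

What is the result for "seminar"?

minse

Looking at the pairs, the operation is to delete the last 2 characters, then move the first 2 characters to the end (rotate left by 2).
For "seminar", step one produces "semin"; step two turns that into "minse".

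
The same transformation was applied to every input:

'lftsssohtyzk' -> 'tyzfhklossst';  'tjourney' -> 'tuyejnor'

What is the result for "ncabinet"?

Rule — sort the characters into alphabetical order, then move the last 3 characters to the front (rotate right by 3).
For "ncabinet", step one produces "abceinnt"; step two turns that into "nntabcei".

nntabcei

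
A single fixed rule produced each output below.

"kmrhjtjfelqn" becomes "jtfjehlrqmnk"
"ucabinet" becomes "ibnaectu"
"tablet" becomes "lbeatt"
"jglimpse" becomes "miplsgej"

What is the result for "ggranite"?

The pattern: swap the front and back halves of the string, then take characters alternately from the front and the back (1st, last, 2nd, 2nd-last, ...).
Working it through for "ggranite": intermediate "niteggra", final "nairtgeg".

nairtgeg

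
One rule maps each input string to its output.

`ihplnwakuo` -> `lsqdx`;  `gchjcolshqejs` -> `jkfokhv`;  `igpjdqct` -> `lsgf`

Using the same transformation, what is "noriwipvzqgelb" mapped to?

quzscjo

Each output is the input with this applied: shift every letter 3 places forward in the alphabet (wrapping around), then keep every other character starting from the first (positions 1st, 3rd, 5th, ...).
So "noriwipvzqgelb" becomes "quzscjo".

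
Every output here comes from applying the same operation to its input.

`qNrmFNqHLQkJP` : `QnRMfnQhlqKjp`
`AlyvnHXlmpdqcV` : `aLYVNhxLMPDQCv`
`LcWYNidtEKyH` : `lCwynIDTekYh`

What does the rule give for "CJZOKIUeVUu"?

In each case the input is transformed by: flip the case of every letter.
Doing the same to "CJZOKIUeVUu": "cjzokiuEvuU".

cjzokiuEvuU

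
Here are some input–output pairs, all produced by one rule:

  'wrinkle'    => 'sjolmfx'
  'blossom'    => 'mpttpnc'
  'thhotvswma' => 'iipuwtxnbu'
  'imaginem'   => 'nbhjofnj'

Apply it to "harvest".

bswftui

The rule is to shift every letter 1 place forward in the alphabet (wrapping around), then move the first character to the end.
"harvest" → "ibswftu" → "bswftui".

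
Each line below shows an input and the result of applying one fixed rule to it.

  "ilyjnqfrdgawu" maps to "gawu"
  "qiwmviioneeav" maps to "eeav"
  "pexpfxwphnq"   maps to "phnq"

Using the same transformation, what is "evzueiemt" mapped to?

iemt

Each output is the input with this applied: keep only the last 4 characters.
Doing the same to "evzueiemt": "iemt".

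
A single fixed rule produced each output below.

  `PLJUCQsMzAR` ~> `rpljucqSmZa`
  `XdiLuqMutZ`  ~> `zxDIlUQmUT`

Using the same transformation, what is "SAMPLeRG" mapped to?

gsamplEr

The pattern: flip the case of every letter, then move the last character to the front.
Applying both steps to "SAMPLeRG": "samplErg", then "gsamplEr".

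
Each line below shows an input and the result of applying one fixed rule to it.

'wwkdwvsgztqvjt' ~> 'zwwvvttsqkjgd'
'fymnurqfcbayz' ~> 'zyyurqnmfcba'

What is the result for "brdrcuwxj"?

Looking at the pairs, the operation is to delete the first character, then sort the characters into reverse alphabetical order.
"brdrcuwxj" → "rdrcuwxj" → "xwurrjdc".

xwurrjdc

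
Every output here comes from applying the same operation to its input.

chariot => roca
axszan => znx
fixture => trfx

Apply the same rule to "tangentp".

gnpa

Looking at the pairs, the operation is to move the first 3 characters to the end (rotate left by 3), then keep every other character starting from the first (positions 1st, 3rd, 5th, ...).
For "tangentp", step one produces "gentptan"; step two turns that into "gnpa".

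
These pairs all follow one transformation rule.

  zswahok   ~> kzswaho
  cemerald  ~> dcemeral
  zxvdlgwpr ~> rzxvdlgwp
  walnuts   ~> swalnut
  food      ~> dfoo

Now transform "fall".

The pattern: move the last character to the front.
So "fall" becomes "lfal".

lfal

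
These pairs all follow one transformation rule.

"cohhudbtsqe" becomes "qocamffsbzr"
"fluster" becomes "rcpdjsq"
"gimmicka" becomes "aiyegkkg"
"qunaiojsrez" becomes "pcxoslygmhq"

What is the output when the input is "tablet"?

The transformation: move the last 3 characters to the front (rotate right by 3), then shift every letter 2 places backward in the alphabet (wrapping around).
Doing the same to "tablet": "jcrryz".

jcrryz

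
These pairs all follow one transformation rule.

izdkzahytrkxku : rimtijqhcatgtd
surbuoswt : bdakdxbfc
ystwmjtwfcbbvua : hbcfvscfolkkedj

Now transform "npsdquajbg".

wybmzdjskp

In each case the input is transformed by: shift every letter 9 places forward in the alphabet (wrapping around).
So "npsdquajbg" becomes "wybmzdjskp".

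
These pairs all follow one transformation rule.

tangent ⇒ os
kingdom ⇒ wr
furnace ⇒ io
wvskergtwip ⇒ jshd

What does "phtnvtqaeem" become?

In each case the input is transformed by: shift every letter 12 places backward in the alphabet (wrapping around), then keep one character in every 3, starting at position 2 (positions 2nd, 5th, 8th, ...).
"phtnvtqaeem" → "dvhbjheossa" → "vjoa".

vjoa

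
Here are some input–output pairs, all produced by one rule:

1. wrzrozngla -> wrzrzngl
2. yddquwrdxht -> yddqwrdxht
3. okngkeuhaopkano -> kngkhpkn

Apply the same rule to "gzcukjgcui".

gzckjgc

The pattern: remove every vowel.
So "gzcukjgcui" becomes "gzckjgc".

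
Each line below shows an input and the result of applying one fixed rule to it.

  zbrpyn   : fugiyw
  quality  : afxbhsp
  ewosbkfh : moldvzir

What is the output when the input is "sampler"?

Looking at the pairs, the operation is to move the last 2 characters to the front (rotate right by 2), then shift every letter 7 places forward in the alphabet (wrapping around).
Starting from "sampler": after the first operation, "ersampl"; after the second, "lyzhtws".

lyzhtws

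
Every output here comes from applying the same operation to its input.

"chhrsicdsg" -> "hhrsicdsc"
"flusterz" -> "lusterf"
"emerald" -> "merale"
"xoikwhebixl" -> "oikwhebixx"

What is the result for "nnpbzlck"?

npbzlcn

In each case the input is transformed by: swap the first and last characters, then delete the first character.
"nnpbzlck" → "knpbzlcn" → "npbzlcn".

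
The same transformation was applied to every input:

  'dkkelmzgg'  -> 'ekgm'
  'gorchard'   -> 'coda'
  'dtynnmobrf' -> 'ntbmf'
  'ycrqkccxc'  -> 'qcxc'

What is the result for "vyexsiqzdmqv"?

The rule is to keep every other character starting from the second (positions 2nd, 4th, 6th, ...), then swap each adjacent pair of characters (1↔2, 3↔4, ...).
For "vyexsiqzdmqv" the result is "xyzivm".

xyzivm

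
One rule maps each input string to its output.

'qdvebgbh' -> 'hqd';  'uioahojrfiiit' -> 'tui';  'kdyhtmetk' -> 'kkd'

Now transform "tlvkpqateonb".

The transformation: move the last character to the front, then keep only the first 3 characters.
Applying both steps to "tlvkpqateonb": "btlvkpqateon", then "btl".
(Check on "qdvebgbh": → "hqdvebgb" → "hqd" ✓)

btl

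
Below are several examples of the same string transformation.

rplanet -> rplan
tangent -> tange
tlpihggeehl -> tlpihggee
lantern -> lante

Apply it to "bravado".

Looking at the pairs, the operation is to delete the last 2 characters.
"bravado" → "brava".

brava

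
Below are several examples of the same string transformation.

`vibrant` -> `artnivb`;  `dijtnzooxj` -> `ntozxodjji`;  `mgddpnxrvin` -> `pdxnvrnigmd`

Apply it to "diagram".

rgmaida

Rule — move the first 3 characters to the end (rotate left by 3), then swap each adjacent pair of characters (1↔2, 3↔4, ...).
Working it through for "diagram": intermediate "gramdia", final "rgmaida".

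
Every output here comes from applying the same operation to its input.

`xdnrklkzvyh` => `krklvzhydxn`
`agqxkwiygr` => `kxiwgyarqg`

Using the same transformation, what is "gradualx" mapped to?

Each output is the input with this applied: move the first 3 characters to the end (rotate left by 3), then swap each adjacent pair of characters (1↔2, 3↔4, ...).
Starting from "gradualx": after the first operation, "dualxgra"; after the second, "udlagxar".

udlagxar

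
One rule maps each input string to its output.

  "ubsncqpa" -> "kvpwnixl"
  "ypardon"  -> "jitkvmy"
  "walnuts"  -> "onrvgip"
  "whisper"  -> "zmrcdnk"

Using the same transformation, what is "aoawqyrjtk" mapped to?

The transformation: shift every letter 5 places backward in the alphabet (wrapping around), then move the last 2 characters to the front (rotate right by 2).
Applying both steps to "aoawqyrjtk": "vjvrltmeof", then "ofvjvrltme".

ofvjvrltme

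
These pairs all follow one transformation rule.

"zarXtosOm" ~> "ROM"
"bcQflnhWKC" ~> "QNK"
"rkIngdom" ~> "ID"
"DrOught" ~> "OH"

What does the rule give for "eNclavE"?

CV

The transformation: keep one character in every 3, starting at position 3 (positions 3rd, 6th, 9th, ...), then convert every letter to uppercase.
"eNclavE" → "cv" → "CV".
(Check on "zarXtosOm": → "rom" → "ROM" ✓)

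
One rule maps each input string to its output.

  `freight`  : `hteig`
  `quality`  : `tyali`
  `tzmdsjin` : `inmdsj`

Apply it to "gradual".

The pattern: delete the first 2 characters, then move the last 2 characters to the front (rotate right by 2).
For "gradual", step one produces "adual"; step two turns that into "aladu".

aladu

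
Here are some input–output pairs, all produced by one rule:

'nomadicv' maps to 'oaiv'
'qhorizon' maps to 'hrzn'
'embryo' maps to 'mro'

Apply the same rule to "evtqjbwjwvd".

vqbjv

Rule — keep every other character starting from the second (positions 2nd, 4th, 6th, ...).
Doing the same to "evtqjbwjwvd": "vqbjv".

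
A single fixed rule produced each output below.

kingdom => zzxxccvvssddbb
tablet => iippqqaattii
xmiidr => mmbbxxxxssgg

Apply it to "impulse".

xxbbeejjaahhtt

In each case the input is transformed by: shift every letter 11 places backward in the alphabet (wrapping around), then double every character.
Applying that to "impulse" gives "xxbbeejjaahhtt".
(Check on "kingdom": → "zxcvsdb" → "zzxxccvvssddbb" ✓)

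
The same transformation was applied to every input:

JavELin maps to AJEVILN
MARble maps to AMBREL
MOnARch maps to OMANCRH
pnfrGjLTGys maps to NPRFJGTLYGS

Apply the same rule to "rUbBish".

Each output is the input with this applied: swap each adjacent pair of characters (1↔2, 3↔4, ...), then convert every letter to uppercase.
Doing the same to "rUbBish": "URBBSIH".

URBBSIH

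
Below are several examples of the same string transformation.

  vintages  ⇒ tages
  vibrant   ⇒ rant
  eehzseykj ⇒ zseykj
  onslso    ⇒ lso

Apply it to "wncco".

co

The transformation: delete the first 3 characters.
For "wncco" the result is "co".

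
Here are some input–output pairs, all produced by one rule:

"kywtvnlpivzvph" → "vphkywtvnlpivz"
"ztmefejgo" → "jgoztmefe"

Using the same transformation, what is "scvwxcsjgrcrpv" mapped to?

The rule is to move the last 3 characters to the front (rotate right by 3).
For "scvwxcsjgrcrpv" the result is "rpvscvwxcsjgrc".

rpvscvwxcsjgrc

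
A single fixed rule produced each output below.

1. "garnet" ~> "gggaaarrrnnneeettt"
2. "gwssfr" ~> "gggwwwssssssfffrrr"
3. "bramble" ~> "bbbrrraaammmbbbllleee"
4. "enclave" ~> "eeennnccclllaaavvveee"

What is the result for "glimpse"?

Each output is the input with this applied: repeat every character 3 times.
For "glimpse" the result is "gggllliiimmmpppssseee".

gggllliiimmmpppssseee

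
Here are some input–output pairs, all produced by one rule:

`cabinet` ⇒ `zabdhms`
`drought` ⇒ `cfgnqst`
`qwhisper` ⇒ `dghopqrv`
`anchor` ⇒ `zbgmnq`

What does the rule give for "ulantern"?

The pattern: sort the characters into alphabetical order, then shift every letter 1 place backward in the alphabet (wrapping around).
Starting from "ulantern": after the first operation, "aelnnrtu"; after the second, "zdkmmqst".
(Check on "anchor": → "achnor" → "zbgmnq" ✓)

zdkmmqst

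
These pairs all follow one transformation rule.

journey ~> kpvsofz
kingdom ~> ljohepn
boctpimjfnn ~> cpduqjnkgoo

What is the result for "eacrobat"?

The transformation: shift every letter 1 place forward in the alphabet (wrapping around).
For "eacrobat" the result is "fbdspcbu".

fbdspcbu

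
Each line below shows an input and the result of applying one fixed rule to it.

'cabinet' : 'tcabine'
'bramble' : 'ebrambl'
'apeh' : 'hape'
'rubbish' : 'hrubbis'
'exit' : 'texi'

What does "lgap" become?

Each output is the input with this applied: move the last character to the front.
Applying that to "lgap" gives "plga".

plga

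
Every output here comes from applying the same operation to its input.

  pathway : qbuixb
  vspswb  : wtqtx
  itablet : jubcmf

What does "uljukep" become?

vmkvlf

Rule — shift every letter 1 place forward in the alphabet (wrapping around), then delete the last character.
"uljukep" → "vmkvlfq" → "vmkvlf".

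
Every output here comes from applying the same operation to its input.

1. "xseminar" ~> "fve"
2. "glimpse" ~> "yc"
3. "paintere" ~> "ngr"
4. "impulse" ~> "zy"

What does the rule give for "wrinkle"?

ex

Each output is the input with this applied: shift every letter 13 places forward in the alphabet (wrapping around) — i.e. ROT13, then keep one character in every 3, starting at position 2 (positions 2nd, 5th, 8th, ...).
For "wrinkle" the result is "ex".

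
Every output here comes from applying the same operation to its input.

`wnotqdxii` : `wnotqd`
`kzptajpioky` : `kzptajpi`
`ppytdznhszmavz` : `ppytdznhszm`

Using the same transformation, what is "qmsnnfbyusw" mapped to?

qmsnnfby

Rule — delete the last 3 characters.
For "qmsnnfbyusw" the result is "qmsnnfby".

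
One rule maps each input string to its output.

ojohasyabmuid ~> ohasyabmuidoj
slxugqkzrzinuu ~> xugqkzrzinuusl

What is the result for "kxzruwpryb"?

zruwprybkx

What's happening: move the first 2 characters to the end (rotate left by 2).
"kxzruwpryb" → "zruwprybkx".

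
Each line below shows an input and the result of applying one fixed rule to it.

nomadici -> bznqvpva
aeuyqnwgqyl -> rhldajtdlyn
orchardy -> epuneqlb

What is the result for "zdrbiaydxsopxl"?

Rule — move the first character to the end, then shift every letter 13 places forward in the alphabet (wrapping around) — i.e. ROT13.
Starting from "zdrbiaydxsopxl": after the first operation, "drbiaydxsopxlz"; after the second, "qeovnlqkfbckym".
(Check on "orchardy": → "rchardyo" → "epuneqlb" ✓)

qeovnlqkfbckym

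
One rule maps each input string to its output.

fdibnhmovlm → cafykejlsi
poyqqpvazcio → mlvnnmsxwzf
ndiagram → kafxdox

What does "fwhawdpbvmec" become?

ctextamysjb

The pattern: shift every letter 3 places backward in the alphabet (wrapping around), then delete the last character.
Applying both steps to "fwhawdpbvmec": "ctextamysjbz", then "ctextamysjb".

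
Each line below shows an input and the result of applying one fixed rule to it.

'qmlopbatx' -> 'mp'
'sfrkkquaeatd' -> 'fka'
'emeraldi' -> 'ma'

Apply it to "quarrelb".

ur

Rule — keep one character in every 3, starting at position 2 (positions 2nd, 5th, 8th, ...), then delete the last character.
"quarrelb" → "ur".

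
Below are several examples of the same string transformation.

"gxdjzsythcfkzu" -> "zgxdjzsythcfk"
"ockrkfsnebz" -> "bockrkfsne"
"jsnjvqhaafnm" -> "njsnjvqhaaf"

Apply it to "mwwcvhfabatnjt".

jmwwcvhfabatn

Looking at the pairs, the operation is to delete the last character, then move the last character to the front.
Applying both steps to "mwwcvhfabatnjt": "mwwcvhfabatnj", then "jmwwcvhfabatn".
(Check on "gxdjzsythcfkzu": → "gxdjzsythcfkz" → "zgxdjzsythcfk" ✓)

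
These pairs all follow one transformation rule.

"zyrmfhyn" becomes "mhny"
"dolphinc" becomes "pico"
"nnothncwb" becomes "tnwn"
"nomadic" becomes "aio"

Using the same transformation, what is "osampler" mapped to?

mlrs

Each output is the input with this applied: keep every other character starting from the second (positions 2nd, 4th, 6th, ...), then move the first character to the end.
Working it through for "osampler": intermediate "smlr", final "mlrs".
(Check on "zyrmfhyn": → "ymhn" → "mhny" ✓)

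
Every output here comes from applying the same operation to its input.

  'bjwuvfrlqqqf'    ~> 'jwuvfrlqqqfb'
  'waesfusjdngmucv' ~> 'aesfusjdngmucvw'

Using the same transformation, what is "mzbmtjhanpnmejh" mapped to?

What's happening: move the first character to the end.
On "mzbmtjhanpnmejh" that produces "zbmtjhanpnmejhm".

zbmtjhanpnmejhm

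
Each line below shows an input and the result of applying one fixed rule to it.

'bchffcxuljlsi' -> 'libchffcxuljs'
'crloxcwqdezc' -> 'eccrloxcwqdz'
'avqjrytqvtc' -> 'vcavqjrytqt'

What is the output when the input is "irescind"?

Rule — move the last 2 characters to the front (rotate right by 2), then swap the first and last characters.
"irescind" → "ndiresci" → "idirescn".

idirescn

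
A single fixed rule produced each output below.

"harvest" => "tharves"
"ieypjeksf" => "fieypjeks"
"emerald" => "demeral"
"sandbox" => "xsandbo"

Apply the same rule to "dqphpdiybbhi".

idqphpdiybbh

Each output is the input with this applied: move the last character to the front.
"dqphpdiybbhi" → "idqphpdiybbh".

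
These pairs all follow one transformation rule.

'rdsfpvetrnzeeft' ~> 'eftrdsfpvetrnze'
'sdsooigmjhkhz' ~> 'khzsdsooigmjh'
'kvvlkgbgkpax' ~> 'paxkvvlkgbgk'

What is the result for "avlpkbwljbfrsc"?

rscavlpkbwljbf

Looking at the pairs, the operation is to move the last 3 characters to the front (rotate right by 3).
So "avlpkbwljbfrsc" becomes "rscavlpkbwljbf".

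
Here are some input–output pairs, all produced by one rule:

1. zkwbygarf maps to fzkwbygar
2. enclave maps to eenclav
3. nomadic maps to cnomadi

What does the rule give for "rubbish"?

hrubbis

Each output is the input with this applied: move the last character to the front.
Applying that to "rubbish" gives "hrubbis".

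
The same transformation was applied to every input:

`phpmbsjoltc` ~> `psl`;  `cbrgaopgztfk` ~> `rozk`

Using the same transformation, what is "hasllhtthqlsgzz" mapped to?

Looking at the pairs, the operation is to keep one character in every 3, starting at position 3 (positions 3rd, 6th, 9th, ...).
"hasllhtthqlsgzz" → "shhsz".

shhsz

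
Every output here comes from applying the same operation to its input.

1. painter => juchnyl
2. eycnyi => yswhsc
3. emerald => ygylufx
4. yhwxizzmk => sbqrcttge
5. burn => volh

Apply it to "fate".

zuny

What's happening: shift every letter 6 places backward in the alphabet (wrapping around).
So "fate" becomes "zuny".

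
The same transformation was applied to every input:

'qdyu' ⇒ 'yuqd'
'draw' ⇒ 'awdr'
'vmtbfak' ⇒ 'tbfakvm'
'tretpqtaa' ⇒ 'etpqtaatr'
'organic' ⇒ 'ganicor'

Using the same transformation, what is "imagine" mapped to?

In each case the input is transformed by: move the first 2 characters to the end (rotate left by 2).
For "imagine" the result is "agineim".

agineim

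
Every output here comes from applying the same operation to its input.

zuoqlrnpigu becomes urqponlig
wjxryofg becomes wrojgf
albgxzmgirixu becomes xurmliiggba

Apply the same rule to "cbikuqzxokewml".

wuqomlkkiecb

Rule — sort the characters into reverse alphabetical order, then delete the first 2 characters.
Starting from "cbikuqzxokewml": after the first operation, "zxwuqomlkkiecb"; after the second, "wuqomlkkiecb".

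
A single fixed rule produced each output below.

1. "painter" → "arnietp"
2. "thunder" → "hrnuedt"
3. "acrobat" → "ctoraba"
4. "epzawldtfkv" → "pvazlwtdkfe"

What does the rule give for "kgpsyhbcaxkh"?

ghsphycbxakk

The transformation: swap the first and last characters, then swap each adjacent pair of characters (1↔2, 3↔4, ...).
Working it through for "kgpsyhbcaxkh": intermediate "hgpsyhbcaxkk", final "ghsphycbxakk".
(Check on "thunder": → "rhundet" → "hrnuedt" ✓)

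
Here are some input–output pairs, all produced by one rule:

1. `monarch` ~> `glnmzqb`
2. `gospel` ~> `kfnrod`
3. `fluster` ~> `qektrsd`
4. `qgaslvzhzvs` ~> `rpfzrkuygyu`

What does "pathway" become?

xozsgvz

Rule — move the last character to the front, then shift every letter 1 place backward in the alphabet (wrapping around).
Applying both steps to "pathway": "ypathwa", then "xozsgvz".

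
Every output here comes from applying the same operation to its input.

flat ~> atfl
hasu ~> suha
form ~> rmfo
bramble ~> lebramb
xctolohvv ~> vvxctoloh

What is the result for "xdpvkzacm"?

Each output is the input with this applied: move the last 2 characters to the front (rotate right by 2).
On "xdpvkzacm" that produces "cmxdpvkza".

cmxdpvkza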